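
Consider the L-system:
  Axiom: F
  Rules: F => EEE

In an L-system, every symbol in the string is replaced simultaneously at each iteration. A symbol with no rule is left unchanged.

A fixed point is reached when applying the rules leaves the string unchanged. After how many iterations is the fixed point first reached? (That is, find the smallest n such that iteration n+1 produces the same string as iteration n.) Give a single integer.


Step 0: F
Step 1: EEE
Step 2: EEE  (unchanged — fixed point at step 1)

Answer: 1


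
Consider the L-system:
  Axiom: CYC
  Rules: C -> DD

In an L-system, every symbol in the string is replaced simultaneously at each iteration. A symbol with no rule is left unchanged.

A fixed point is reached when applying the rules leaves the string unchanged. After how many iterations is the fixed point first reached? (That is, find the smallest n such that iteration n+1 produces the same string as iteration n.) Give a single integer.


Step 0: CYC
Step 1: DDYDD
Step 2: DDYDD  (unchanged — fixed point at step 1)

Answer: 1


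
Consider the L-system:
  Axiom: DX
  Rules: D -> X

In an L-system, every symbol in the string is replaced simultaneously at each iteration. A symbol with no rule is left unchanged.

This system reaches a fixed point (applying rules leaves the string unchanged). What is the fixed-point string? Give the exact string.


Step 0: DX
Step 1: XX
Step 2: XX  (unchanged — fixed point at step 1)

Answer: XX


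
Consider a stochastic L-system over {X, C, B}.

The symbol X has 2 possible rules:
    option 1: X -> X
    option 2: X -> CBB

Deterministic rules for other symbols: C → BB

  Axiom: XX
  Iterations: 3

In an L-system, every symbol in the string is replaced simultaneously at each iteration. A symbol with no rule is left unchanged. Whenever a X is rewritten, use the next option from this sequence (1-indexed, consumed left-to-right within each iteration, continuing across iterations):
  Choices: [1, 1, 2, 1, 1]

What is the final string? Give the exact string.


Step 0: XX
Step 1: XX  (used choices [1, 1])
Step 2: CBBX  (used choices [2, 1])
Step 3: BBBBX  (used choices [1])

Answer: BBBBX


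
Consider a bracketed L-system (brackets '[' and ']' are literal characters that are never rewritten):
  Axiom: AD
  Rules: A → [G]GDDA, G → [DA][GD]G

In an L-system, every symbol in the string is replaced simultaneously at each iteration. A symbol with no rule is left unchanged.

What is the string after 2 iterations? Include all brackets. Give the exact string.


Answer: [[DA][GD]G][DA][GD]GDD[G]GDDAD

Derivation:
Step 0: AD
Step 1: [G]GDDAD
Step 2: [[DA][GD]G][DA][GD]GDD[G]GDDAD


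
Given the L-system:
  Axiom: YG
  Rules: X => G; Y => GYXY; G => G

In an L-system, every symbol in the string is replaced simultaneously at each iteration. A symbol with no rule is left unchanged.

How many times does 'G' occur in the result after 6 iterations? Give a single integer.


Step 0: YG  (1 'G')
Step 1: GYXYG  (2 'G')
Step 2: GGYXYGGYXYG  (5 'G')
Step 3: GGGYXYGGYXYGGGYXYGGYXYG  (11 'G')
Step 4: GGGGYXYGGYXYGGGYXYGGYXYGGGGYXYGGYXYGGGYXYGGYXYG  (23 'G')
Step 5: GGGGGYXYGGYXYGGGYXYGGYXYGGGGYXYGGYXYGGGYXYGGYXYGGGGGYXYGGYXYGGGYXYGGYXYGGGGYXYGGYXYGGGYXYGGYXYG  (47 'G')
Step 6: GGGGGGYXYGGYXYGGGYXYGGYXYGGGGYXYGGYXYGGGYXYGGYXYGGGGGYXYGGYXYGGGYXYGGYXYGGGGYXYGGYXYGGGYXYGGYXYGGGGGGYXYGGYXYGGGYXYGGYXYGGGGYXYGGYXYGGGYXYGGYXYGGGGGYXYGGYXYGGGYXYGGYXYGGGGYXYGGYXYGGGYXYGGYXYG  (95 'G')

Answer: 95


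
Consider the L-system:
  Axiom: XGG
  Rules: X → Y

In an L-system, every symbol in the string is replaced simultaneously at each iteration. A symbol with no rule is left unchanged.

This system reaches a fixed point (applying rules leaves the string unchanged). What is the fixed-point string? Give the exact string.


Step 0: XGG
Step 1: YGG
Step 2: YGG  (unchanged — fixed point at step 1)

Answer: YGG


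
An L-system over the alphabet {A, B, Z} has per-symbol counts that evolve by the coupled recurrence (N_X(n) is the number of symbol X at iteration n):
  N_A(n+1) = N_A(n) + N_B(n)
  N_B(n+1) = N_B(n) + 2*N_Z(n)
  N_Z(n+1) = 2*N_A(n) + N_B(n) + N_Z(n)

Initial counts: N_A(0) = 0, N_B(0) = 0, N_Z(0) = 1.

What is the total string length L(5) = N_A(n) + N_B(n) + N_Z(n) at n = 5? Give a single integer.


Answer: 243

Derivation:
Step 0: N_A=0, N_B=0, N_Z=1, L=1
Step 1: N_A=0, N_B=2, N_Z=1, L=3
Step 2: N_A=2, N_B=4, N_Z=3, L=9
Step 3: N_A=6, N_B=10, N_Z=11, L=27
Step 4: N_A=16, N_B=32, N_Z=33, L=81
Step 5: N_A=48, N_B=98, N_Z=97, L=243


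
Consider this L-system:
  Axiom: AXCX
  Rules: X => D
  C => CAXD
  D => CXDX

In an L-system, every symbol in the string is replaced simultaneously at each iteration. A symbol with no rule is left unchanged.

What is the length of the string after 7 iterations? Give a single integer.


Answer: 2143

Derivation:
Step 0: length = 4
Step 1: length = 7
Step 2: length = 19
Step 3: length = 46
Step 4: length = 121
Step 5: length = 313
Step 6: length = 820
Step 7: length = 2143


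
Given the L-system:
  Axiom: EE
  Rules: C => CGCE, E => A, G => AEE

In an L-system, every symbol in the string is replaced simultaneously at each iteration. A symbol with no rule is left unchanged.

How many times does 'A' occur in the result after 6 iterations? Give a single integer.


Answer: 2

Derivation:
Step 0: EE  (0 'A')
Step 1: AA  (2 'A')
Step 2: AA  (2 'A')
Step 3: AA  (2 'A')
Step 4: AA  (2 'A')
Step 5: AA  (2 'A')
Step 6: AA  (2 'A')


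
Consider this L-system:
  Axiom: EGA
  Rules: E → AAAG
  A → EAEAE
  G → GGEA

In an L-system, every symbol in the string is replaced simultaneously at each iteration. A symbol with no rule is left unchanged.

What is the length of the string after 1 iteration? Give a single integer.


Answer: 13

Derivation:
Step 0: length = 3
Step 1: length = 13


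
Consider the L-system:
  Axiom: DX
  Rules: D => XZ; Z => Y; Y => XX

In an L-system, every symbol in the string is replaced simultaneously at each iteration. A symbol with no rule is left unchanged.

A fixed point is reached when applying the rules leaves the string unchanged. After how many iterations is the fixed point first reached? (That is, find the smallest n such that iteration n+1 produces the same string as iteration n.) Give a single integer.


Step 0: DX
Step 1: XZX
Step 2: XYX
Step 3: XXXX
Step 4: XXXX  (unchanged — fixed point at step 3)

Answer: 3


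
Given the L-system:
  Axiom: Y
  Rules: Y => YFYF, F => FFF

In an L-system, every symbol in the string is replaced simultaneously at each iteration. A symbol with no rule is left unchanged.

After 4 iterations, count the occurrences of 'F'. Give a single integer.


Step 0: Y  (0 'F')
Step 1: YFYF  (2 'F')
Step 2: YFYFFFFYFYFFFF  (10 'F')
Step 3: YFYFFFFYFYFFFFFFFFFFFFFYFYFFFFYFYFFFFFFFFFFFFF  (38 'F')
Step 4: YFYFFFFYFYFFFFFFFFFFFFFYFYFFFFYFYFFFFFFFFFFFFFFFFFFFFFFFFFFFFFFFFFFFFFFFFYFYFFFFYFYFFFFFFFFFFFFFYFYFFFFYFYFFFFFFFFFFFFFFFFFFFFFFFFFFFFFFFFFFFFFFFF  (130 'F')

Answer: 130


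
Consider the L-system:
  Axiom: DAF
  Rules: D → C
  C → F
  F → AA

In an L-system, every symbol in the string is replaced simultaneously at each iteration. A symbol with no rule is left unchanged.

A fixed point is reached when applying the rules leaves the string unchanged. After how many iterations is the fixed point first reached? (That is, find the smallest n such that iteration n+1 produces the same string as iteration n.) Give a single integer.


Answer: 3

Derivation:
Step 0: DAF
Step 1: CAAA
Step 2: FAAA
Step 3: AAAAA
Step 4: AAAAA  (unchanged — fixed point at step 3)


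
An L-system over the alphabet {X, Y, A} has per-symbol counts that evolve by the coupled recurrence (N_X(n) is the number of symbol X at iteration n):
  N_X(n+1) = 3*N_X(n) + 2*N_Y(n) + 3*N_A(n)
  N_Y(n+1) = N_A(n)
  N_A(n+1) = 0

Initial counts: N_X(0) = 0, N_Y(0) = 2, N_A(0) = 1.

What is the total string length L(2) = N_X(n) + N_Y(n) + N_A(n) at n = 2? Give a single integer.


Step 0: N_X=0, N_Y=2, N_A=1, L=3
Step 1: N_X=7, N_Y=1, N_A=0, L=8
Step 2: N_X=23, N_Y=0, N_A=0, L=23

Answer: 23


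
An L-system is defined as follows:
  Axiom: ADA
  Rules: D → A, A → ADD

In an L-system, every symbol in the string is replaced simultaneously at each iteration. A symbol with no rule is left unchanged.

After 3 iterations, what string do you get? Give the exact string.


Step 0: ADA
Step 1: ADDAADD
Step 2: ADDAAADDADDAA
Step 3: ADDAAADDADDADDAAADDAAADDADD

Answer: ADDAAADDADDADDAAADDAAADDADD


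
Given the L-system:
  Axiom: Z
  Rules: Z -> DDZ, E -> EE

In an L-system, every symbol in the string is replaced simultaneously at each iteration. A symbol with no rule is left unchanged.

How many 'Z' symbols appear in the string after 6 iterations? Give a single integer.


Answer: 1

Derivation:
Step 0: Z  (1 'Z')
Step 1: DDZ  (1 'Z')
Step 2: DDDDZ  (1 'Z')
Step 3: DDDDDDZ  (1 'Z')
Step 4: DDDDDDDDZ  (1 'Z')
Step 5: DDDDDDDDDDZ  (1 'Z')
Step 6: DDDDDDDDDDDDZ  (1 'Z')


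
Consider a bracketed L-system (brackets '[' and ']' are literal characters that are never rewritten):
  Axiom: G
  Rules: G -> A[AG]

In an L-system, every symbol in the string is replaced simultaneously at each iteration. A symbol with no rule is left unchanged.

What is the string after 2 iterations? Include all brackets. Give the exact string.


Answer: A[AA[AG]]

Derivation:
Step 0: G
Step 1: A[AG]
Step 2: A[AA[AG]]


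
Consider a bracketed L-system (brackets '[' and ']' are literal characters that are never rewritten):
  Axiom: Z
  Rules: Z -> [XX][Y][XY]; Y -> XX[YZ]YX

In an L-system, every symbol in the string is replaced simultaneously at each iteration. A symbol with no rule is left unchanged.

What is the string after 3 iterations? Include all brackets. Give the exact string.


Answer: [XX][XX[XX[YZ]YX[XX][Y][XY]]XX[YZ]YXX][XXX[XX[YZ]YX[XX][Y][XY]]XX[YZ]YXX]

Derivation:
Step 0: Z
Step 1: [XX][Y][XY]
Step 2: [XX][XX[YZ]YX][XXX[YZ]YX]
Step 3: [XX][XX[XX[YZ]YX[XX][Y][XY]]XX[YZ]YXX][XXX[XX[YZ]YX[XX][Y][XY]]XX[YZ]YXX]


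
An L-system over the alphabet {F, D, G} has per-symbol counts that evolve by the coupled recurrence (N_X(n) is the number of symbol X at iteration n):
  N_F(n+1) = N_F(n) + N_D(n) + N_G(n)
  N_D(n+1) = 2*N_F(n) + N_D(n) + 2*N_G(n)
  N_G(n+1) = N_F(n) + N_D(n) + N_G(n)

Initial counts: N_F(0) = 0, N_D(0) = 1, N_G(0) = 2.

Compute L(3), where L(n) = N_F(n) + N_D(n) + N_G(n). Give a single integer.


Answer: 139

Derivation:
Step 0: N_F=0, N_D=1, N_G=2, L=3
Step 1: N_F=3, N_D=5, N_G=3, L=11
Step 2: N_F=11, N_D=17, N_G=11, L=39
Step 3: N_F=39, N_D=61, N_G=39, L=139


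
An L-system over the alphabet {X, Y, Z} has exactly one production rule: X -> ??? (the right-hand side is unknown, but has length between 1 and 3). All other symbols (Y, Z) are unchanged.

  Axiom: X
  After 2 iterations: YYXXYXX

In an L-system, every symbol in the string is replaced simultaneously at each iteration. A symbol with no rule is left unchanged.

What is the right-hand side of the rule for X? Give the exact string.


Trying X -> YXX:
  Step 0: X
  Step 1: YXX
  Step 2: YYXXYXX
Matches the given result.

Answer: YXX


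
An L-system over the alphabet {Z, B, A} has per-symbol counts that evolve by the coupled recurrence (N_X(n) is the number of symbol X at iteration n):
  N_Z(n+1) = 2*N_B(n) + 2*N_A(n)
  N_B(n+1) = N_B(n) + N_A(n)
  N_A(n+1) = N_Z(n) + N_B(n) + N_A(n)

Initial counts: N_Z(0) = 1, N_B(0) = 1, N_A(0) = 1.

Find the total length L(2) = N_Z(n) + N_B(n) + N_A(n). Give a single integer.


Answer: 24

Derivation:
Step 0: N_Z=1, N_B=1, N_A=1, L=3
Step 1: N_Z=4, N_B=2, N_A=3, L=9
Step 2: N_Z=10, N_B=5, N_A=9, L=24


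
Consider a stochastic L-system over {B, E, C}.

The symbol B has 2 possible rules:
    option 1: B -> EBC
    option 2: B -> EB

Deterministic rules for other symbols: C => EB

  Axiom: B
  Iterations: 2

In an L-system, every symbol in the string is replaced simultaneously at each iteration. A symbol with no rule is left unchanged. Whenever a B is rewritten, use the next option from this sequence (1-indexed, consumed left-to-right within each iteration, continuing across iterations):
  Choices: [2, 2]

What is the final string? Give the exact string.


Step 0: B
Step 1: EB  (used choices [2])
Step 2: EEB  (used choices [2])

Answer: EEB


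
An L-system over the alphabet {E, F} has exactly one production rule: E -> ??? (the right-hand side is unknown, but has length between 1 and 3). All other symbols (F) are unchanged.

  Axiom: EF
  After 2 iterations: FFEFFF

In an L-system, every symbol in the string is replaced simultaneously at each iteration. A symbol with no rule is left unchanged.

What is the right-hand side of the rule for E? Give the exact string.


Answer: FEF

Derivation:
Trying E -> FEF:
  Step 0: EF
  Step 1: FEFF
  Step 2: FFEFFF
Matches the given result.


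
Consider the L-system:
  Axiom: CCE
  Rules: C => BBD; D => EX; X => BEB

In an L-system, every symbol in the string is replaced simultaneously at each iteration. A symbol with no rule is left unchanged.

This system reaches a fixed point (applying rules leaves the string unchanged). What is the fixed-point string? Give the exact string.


Answer: BBEBEBBBEBEBE

Derivation:
Step 0: CCE
Step 1: BBDBBDE
Step 2: BBEXBBEXE
Step 3: BBEBEBBBEBEBE
Step 4: BBEBEBBBEBEBE  (unchanged — fixed point at step 3)


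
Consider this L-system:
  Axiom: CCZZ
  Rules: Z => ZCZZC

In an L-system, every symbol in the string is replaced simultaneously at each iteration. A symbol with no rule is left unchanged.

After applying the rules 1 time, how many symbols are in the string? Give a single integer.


Answer: 12

Derivation:
Step 0: length = 4
Step 1: length = 12


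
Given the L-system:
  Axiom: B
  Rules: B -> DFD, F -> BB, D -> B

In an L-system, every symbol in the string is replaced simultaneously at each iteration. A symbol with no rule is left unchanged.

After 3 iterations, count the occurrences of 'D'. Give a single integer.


Answer: 8

Derivation:
Step 0: B  (0 'D')
Step 1: DFD  (2 'D')
Step 2: BBBB  (0 'D')
Step 3: DFDDFDDFDDFD  (8 'D')


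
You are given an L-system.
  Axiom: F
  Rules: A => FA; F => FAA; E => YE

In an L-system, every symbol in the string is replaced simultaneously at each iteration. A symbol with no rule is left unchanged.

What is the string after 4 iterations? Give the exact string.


Answer: FAAFAFAFAAFAFAAFAFAAFAFAFAAFAFAAFAFAFAAFA

Derivation:
Step 0: F
Step 1: FAA
Step 2: FAAFAFA
Step 3: FAAFAFAFAAFAFAAFA
Step 4: FAAFAFAFAAFAFAAFAFAAFAFAFAAFAFAAFAFAFAAFA


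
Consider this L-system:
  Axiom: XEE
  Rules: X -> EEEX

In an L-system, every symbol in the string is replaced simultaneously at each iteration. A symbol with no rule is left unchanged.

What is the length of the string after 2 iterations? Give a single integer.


Step 0: length = 3
Step 1: length = 6
Step 2: length = 9

Answer: 9


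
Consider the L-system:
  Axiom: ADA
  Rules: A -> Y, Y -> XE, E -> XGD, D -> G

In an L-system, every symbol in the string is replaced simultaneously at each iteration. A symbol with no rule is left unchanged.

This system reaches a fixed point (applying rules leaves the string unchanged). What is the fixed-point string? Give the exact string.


Step 0: ADA
Step 1: YGY
Step 2: XEGXE
Step 3: XXGDGXXGD
Step 4: XXGGGXXGG
Step 5: XXGGGXXGG  (unchanged — fixed point at step 4)

Answer: XXGGGXXGG


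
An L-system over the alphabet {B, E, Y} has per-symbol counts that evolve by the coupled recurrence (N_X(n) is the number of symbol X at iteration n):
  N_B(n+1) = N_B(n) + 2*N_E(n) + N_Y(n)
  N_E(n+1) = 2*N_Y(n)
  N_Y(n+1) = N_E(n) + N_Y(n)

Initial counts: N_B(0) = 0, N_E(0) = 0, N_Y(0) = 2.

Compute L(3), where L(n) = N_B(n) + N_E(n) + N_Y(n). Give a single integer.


Answer: 48

Derivation:
Step 0: N_B=0, N_E=0, N_Y=2, L=2
Step 1: N_B=2, N_E=4, N_Y=2, L=8
Step 2: N_B=12, N_E=4, N_Y=6, L=22
Step 3: N_B=26, N_E=12, N_Y=10, L=48


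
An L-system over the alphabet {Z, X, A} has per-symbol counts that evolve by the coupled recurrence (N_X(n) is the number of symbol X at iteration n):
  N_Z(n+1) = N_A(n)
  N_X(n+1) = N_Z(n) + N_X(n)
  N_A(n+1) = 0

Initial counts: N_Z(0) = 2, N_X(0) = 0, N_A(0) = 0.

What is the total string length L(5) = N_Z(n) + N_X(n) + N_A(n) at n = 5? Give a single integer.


Step 0: N_Z=2, N_X=0, N_A=0, L=2
Step 1: N_Z=0, N_X=2, N_A=0, L=2
Step 2: N_Z=0, N_X=2, N_A=0, L=2
Step 3: N_Z=0, N_X=2, N_A=0, L=2
Step 4: N_Z=0, N_X=2, N_A=0, L=2
Step 5: N_Z=0, N_X=2, N_A=0, L=2

Answer: 2


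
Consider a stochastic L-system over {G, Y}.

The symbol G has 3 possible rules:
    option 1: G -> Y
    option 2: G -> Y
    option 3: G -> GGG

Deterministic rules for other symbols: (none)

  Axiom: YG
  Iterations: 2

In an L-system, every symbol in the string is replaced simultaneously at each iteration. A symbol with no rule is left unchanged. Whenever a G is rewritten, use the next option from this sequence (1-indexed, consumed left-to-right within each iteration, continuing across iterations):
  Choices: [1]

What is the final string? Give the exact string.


Step 0: YG
Step 1: YY  (used choices [1])
Step 2: YY  (used choices [])

Answer: YY


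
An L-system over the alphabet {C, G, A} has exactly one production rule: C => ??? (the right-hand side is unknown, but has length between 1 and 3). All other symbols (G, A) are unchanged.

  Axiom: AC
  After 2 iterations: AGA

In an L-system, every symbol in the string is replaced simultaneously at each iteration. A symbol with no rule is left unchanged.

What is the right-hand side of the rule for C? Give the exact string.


Answer: GA

Derivation:
Trying C => GA:
  Step 0: AC
  Step 1: AGA
  Step 2: AGA
Matches the given result.


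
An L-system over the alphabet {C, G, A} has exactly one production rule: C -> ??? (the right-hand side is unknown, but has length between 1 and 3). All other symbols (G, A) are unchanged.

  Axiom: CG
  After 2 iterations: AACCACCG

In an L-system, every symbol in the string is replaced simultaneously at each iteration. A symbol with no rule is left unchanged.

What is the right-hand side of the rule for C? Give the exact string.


Answer: ACC

Derivation:
Trying C -> ACC:
  Step 0: CG
  Step 1: ACCG
  Step 2: AACCACCG
Matches the given result.


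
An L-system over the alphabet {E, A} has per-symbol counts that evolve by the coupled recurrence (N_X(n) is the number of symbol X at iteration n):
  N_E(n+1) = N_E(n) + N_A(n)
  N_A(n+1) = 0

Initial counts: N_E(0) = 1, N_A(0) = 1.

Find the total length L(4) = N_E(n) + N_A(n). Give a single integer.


Answer: 2

Derivation:
Step 0: N_E=1, N_A=1, L=2
Step 1: N_E=2, N_A=0, L=2
Step 2: N_E=2, N_A=0, L=2
Step 3: N_E=2, N_A=0, L=2
Step 4: N_E=2, N_A=0, L=2


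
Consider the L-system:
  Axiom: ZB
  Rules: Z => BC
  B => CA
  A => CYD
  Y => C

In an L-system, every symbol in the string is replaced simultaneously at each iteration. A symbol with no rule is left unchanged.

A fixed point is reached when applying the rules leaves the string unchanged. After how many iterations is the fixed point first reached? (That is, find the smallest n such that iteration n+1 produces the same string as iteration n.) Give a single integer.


Step 0: ZB
Step 1: BCCA
Step 2: CACCCYD
Step 3: CCYDCCCCD
Step 4: CCCDCCCCD
Step 5: CCCDCCCCD  (unchanged — fixed point at step 4)

Answer: 4


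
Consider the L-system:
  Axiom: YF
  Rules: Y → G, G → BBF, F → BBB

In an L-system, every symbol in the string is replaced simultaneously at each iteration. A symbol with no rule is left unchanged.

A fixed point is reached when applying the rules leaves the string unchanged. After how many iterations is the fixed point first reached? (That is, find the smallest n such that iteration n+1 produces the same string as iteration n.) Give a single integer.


Answer: 3

Derivation:
Step 0: YF
Step 1: GBBB
Step 2: BBFBBB
Step 3: BBBBBBBB
Step 4: BBBBBBBB  (unchanged — fixed point at step 3)


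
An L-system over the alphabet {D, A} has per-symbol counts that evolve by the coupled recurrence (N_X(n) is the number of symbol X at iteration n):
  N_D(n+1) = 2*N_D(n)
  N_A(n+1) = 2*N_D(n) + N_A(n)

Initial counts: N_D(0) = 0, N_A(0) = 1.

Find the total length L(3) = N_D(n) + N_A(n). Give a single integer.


Step 0: N_D=0, N_A=1, L=1
Step 1: N_D=0, N_A=1, L=1
Step 2: N_D=0, N_A=1, L=1
Step 3: N_D=0, N_A=1, L=1

Answer: 1


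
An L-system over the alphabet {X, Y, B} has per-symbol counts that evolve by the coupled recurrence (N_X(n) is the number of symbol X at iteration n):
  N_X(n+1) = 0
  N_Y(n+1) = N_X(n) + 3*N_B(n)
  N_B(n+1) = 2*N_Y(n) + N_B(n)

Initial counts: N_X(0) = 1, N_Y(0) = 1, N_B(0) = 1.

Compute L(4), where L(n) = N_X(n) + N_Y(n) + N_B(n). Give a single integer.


Step 0: N_X=1, N_Y=1, N_B=1, L=3
Step 1: N_X=0, N_Y=4, N_B=3, L=7
Step 2: N_X=0, N_Y=9, N_B=11, L=20
Step 3: N_X=0, N_Y=33, N_B=29, L=62
Step 4: N_X=0, N_Y=87, N_B=95, L=182

Answer: 182


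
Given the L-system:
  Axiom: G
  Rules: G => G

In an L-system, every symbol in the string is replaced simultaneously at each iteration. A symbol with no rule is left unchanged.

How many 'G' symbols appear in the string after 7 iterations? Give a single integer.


Answer: 1

Derivation:
Step 0: G  (1 'G')
Step 1: G  (1 'G')
Step 2: G  (1 'G')
Step 3: G  (1 'G')
Step 4: G  (1 'G')
Step 5: G  (1 'G')
Step 6: G  (1 'G')
Step 7: G  (1 'G')


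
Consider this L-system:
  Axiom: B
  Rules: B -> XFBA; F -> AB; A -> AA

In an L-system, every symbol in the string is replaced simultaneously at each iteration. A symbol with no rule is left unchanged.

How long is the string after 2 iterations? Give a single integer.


Step 0: length = 1
Step 1: length = 4
Step 2: length = 9

Answer: 9


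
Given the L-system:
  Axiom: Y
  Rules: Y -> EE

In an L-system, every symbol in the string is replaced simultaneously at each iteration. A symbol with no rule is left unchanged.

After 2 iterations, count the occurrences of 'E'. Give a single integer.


Step 0: Y  (0 'E')
Step 1: EE  (2 'E')
Step 2: EE  (2 'E')

Answer: 2


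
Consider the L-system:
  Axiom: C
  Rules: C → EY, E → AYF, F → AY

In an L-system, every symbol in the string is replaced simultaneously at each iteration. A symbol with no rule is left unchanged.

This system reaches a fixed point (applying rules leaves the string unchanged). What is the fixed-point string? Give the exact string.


Answer: AYAYY

Derivation:
Step 0: C
Step 1: EY
Step 2: AYFY
Step 3: AYAYY
Step 4: AYAYY  (unchanged — fixed point at step 3)


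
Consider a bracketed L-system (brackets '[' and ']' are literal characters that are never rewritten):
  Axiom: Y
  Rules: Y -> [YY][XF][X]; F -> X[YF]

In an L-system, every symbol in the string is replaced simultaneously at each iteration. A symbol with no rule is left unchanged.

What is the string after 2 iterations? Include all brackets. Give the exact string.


Answer: [[YY][XF][X][YY][XF][X]][XX[YF]][X]

Derivation:
Step 0: Y
Step 1: [YY][XF][X]
Step 2: [[YY][XF][X][YY][XF][X]][XX[YF]][X]


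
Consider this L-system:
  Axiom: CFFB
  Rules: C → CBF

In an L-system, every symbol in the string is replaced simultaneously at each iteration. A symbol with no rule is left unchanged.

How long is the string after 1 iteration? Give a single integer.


Step 0: length = 4
Step 1: length = 6

Answer: 6


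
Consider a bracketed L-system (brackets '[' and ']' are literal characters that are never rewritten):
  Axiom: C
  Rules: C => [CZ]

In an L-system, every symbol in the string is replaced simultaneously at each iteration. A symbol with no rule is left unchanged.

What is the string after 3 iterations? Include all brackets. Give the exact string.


Step 0: C
Step 1: [CZ]
Step 2: [[CZ]Z]
Step 3: [[[CZ]Z]Z]

Answer: [[[CZ]Z]Z]


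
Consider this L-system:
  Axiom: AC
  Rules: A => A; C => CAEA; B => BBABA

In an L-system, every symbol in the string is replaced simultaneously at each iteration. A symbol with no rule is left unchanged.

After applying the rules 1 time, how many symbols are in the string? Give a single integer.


Answer: 5

Derivation:
Step 0: length = 2
Step 1: length = 5


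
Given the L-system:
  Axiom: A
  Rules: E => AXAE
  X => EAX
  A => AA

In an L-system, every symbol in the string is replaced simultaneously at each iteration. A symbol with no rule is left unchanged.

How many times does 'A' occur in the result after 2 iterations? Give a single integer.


Answer: 4

Derivation:
Step 0: A  (1 'A')
Step 1: AA  (2 'A')
Step 2: AAAA  (4 'A')


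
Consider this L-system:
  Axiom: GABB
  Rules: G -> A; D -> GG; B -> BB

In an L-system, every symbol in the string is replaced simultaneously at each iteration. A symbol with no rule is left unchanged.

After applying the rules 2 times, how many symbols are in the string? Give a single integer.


Step 0: length = 4
Step 1: length = 6
Step 2: length = 10

Answer: 10


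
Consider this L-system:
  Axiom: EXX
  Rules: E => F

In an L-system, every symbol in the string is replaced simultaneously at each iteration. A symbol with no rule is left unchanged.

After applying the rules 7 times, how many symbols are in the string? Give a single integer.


Answer: 3

Derivation:
Step 0: length = 3
Step 1: length = 3
Step 2: length = 3
Step 3: length = 3
Step 4: length = 3
Step 5: length = 3
Step 6: length = 3
Step 7: length = 3


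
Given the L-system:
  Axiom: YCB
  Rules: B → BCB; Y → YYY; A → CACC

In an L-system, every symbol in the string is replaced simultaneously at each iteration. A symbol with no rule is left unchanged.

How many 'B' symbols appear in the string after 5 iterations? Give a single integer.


Step 0: YCB  (1 'B')
Step 1: YYYCBCB  (2 'B')
Step 2: YYYYYYYYYCBCBCBCB  (4 'B')
Step 3: YYYYYYYYYYYYYYYYYYYYYYYYYYYCBCBCBCBCBCBCBCB  (8 'B')
Step 4: YYYYYYYYYYYYYYYYYYYYYYYYYYYYYYYYYYYYYYYYYYYYYYYYYYYYYYYYYYYYYYYYYYYYYYYYYYYYYYYYYCBCBCBCBCBCBCBCBCBCBCBCBCBCBCBCB  (16 'B')
Step 5: YYYYYYYYYYYYYYYYYYYYYYYYYYYYYYYYYYYYYYYYYYYYYYYYYYYYYYYYYYYYYYYYYYYYYYYYYYYYYYYYYYYYYYYYYYYYYYYYYYYYYYYYYYYYYYYYYYYYYYYYYYYYYYYYYYYYYYYYYYYYYYYYYYYYYYYYYYYYYYYYYYYYYYYYYYYYYYYYYYYYYYYYYYYYYYYYYYYYYYYYYYYYYYYYYYYYYYYYYYYYYYYYYYYYYYYYYYYYYYYYYYYCBCBCBCBCBCBCBCBCBCBCBCBCBCBCBCBCBCBCBCBCBCBCBCBCBCBCBCBCBCBCBCB  (32 'B')

Answer: 32


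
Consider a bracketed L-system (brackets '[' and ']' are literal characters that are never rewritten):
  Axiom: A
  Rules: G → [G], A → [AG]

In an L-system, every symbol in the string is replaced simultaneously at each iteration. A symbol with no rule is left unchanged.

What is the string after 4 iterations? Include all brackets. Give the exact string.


Step 0: A
Step 1: [AG]
Step 2: [[AG][G]]
Step 3: [[[AG][G]][[G]]]
Step 4: [[[[AG][G]][[G]]][[[G]]]]

Answer: [[[[AG][G]][[G]]][[[G]]]]


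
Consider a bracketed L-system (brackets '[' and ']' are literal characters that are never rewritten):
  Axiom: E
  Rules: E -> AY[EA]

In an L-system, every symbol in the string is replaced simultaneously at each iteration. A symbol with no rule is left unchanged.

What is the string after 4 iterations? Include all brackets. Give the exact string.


Step 0: E
Step 1: AY[EA]
Step 2: AY[AY[EA]A]
Step 3: AY[AY[AY[EA]A]A]
Step 4: AY[AY[AY[AY[EA]A]A]A]

Answer: AY[AY[AY[AY[EA]A]A]A]


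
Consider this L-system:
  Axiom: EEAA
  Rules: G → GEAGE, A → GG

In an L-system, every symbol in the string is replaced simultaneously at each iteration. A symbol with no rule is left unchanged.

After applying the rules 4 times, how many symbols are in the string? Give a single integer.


Answer: 162

Derivation:
Step 0: length = 4
Step 1: length = 6
Step 2: length = 22
Step 3: length = 58
Step 4: length = 162


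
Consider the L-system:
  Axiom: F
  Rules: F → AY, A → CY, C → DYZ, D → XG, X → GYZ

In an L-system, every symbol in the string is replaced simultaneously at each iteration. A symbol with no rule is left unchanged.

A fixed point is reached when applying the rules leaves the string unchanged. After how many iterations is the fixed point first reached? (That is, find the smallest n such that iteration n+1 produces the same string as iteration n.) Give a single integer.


Step 0: F
Step 1: AY
Step 2: CYY
Step 3: DYZYY
Step 4: XGYZYY
Step 5: GYZGYZYY
Step 6: GYZGYZYY  (unchanged — fixed point at step 5)

Answer: 5


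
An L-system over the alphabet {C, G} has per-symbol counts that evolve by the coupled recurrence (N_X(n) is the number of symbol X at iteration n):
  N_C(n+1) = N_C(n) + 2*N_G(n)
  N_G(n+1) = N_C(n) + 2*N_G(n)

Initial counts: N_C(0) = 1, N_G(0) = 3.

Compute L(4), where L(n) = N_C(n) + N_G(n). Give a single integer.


Step 0: N_C=1, N_G=3, L=4
Step 1: N_C=7, N_G=7, L=14
Step 2: N_C=21, N_G=21, L=42
Step 3: N_C=63, N_G=63, L=126
Step 4: N_C=189, N_G=189, L=378

Answer: 378


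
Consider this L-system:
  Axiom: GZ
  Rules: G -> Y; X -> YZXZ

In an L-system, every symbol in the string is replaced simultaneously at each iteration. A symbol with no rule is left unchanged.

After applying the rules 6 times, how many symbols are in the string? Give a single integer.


Answer: 2

Derivation:
Step 0: length = 2
Step 1: length = 2
Step 2: length = 2
Step 3: length = 2
Step 4: length = 2
Step 5: length = 2
Step 6: length = 2


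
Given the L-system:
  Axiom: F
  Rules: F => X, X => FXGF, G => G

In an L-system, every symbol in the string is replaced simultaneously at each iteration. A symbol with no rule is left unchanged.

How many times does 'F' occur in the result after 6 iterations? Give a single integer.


Step 0: F  (1 'F')
Step 1: X  (0 'F')
Step 2: FXGF  (2 'F')
Step 3: XFXGFGX  (2 'F')
Step 4: FXGFXFXGFGXGFXGF  (6 'F')
Step 5: XFXGFGXFXGFXFXGFGXGFXGFGXFXGFGX  (10 'F')
Step 6: FXGFXFXGFGXGFXGFXFXGFGXFXGFXFXGFGXGFXGFGXFXGFGXGFXGFXFXGFGXGFXGF  (22 'F')

Answer: 22


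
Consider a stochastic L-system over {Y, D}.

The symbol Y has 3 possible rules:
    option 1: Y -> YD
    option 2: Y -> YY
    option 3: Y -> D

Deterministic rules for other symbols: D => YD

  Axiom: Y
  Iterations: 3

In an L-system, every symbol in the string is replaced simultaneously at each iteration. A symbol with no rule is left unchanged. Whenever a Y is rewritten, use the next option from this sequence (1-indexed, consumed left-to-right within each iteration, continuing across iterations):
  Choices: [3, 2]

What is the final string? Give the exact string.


Answer: YYYD

Derivation:
Step 0: Y
Step 1: D  (used choices [3])
Step 2: YD  (used choices [])
Step 3: YYYD  (used choices [2])


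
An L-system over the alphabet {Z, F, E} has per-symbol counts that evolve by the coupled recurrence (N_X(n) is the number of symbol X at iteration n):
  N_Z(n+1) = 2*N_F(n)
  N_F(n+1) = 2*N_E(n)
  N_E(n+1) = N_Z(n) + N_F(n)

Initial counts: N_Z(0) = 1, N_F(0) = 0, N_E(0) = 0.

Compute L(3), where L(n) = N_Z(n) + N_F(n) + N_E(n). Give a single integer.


Step 0: N_Z=1, N_F=0, N_E=0, L=1
Step 1: N_Z=0, N_F=0, N_E=1, L=1
Step 2: N_Z=0, N_F=2, N_E=0, L=2
Step 3: N_Z=4, N_F=0, N_E=2, L=6

Answer: 6


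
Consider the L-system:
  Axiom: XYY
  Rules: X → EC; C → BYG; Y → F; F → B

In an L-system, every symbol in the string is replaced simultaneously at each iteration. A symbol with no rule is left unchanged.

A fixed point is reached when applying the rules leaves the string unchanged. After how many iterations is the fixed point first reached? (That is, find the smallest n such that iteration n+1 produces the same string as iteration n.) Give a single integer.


Answer: 4

Derivation:
Step 0: XYY
Step 1: ECFF
Step 2: EBYGBB
Step 3: EBFGBB
Step 4: EBBGBB
Step 5: EBBGBB  (unchanged — fixed point at step 4)


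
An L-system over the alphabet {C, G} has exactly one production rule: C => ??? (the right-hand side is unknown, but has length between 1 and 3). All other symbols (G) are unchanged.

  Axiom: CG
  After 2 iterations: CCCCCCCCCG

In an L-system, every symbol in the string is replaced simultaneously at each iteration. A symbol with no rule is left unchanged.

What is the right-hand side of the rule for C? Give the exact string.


Trying C => CCC:
  Step 0: CG
  Step 1: CCCG
  Step 2: CCCCCCCCCG
Matches the given result.

Answer: CCC


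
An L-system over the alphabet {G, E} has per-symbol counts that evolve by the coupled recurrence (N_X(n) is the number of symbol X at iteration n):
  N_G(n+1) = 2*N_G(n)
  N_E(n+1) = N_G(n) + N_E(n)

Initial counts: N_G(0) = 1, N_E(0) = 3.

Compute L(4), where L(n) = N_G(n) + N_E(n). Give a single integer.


Step 0: N_G=1, N_E=3, L=4
Step 1: N_G=2, N_E=4, L=6
Step 2: N_G=4, N_E=6, L=10
Step 3: N_G=8, N_E=10, L=18
Step 4: N_G=16, N_E=18, L=34

Answer: 34


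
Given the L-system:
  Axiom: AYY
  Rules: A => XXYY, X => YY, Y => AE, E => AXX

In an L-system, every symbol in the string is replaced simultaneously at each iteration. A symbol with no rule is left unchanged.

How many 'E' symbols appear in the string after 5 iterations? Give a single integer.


Answer: 44

Derivation:
Step 0: AYY  (0 'E')
Step 1: XXYYAEAE  (2 'E')
Step 2: YYYYAEAEXXYYAXXXXYYAXX  (2 'E')
Step 3: AEAEAEAEXXYYAXXXXYYAXXYYYYAEAEXXYYYYYYYYYYAEAEXXYYYYYY  (8 'E')
Step 4: XXYYAXXXXYYAXXXXYYAXXXXYYAXXYYYYAEAEXXYYYYYYYYYYAEAEXXYYYYYYAEAEAEAEXXYYAXXXXYYAXXYYYYAEAEAEAEAEAEAEAEAEAEXXYYAXXXXYYAXXYYYYAEAEAEAEAEAE  (24 'E')
Step 5: YYYYAEAEXXYYYYYYYYYYAEAEXXYYYYYYYYYYAEAEXXYYYYYYYYYYAEAEXXYYYYYYAEAEAEAEXXYYAXXXXYYAXXYYYYAEAEAEAEAEAEAEAEAEAEXXYYAXXXXYYAXXYYYYAEAEAEAEAEAEXXYYAXXXXYYAXXXXYYAXXXXYYAXXYYYYAEAEXXYYYYYYYYYYAEAEXXYYYYYYAEAEAEAEXXYYAXXXXYYAXXXXYYAXXXXYYAXXXXYYAXXXXYYAXXXXYYAXXXXYYAXXXXYYAXXXXYYAXXYYYYAEAEXXYYYYYYYYYYAEAEXXYYYYYYAEAEAEAEXXYYAXXXXYYAXXXXYYAXXXXYYAXXXXYYAXXXXYYAXX  (44 'E')


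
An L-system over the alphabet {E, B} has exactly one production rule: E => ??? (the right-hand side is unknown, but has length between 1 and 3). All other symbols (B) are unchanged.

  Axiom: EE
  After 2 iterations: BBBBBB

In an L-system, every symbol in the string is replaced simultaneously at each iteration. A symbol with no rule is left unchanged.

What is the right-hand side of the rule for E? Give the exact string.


Answer: BBB

Derivation:
Trying E => BBB:
  Step 0: EE
  Step 1: BBBBBB
  Step 2: BBBBBB
Matches the given result.


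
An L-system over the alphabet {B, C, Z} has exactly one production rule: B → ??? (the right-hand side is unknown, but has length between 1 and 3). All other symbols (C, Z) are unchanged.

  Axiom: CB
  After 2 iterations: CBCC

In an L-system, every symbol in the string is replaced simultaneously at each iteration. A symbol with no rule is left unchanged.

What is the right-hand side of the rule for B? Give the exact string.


Trying B → BC:
  Step 0: CB
  Step 1: CBC
  Step 2: CBCC
Matches the given result.

Answer: BC


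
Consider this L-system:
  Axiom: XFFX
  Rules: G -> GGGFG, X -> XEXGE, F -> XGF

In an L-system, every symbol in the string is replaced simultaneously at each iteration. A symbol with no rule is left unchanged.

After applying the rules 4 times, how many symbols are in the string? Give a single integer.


Answer: 884

Derivation:
Step 0: length = 4
Step 1: length = 16
Step 2: length = 60
Step 3: length = 224
Step 4: length = 884


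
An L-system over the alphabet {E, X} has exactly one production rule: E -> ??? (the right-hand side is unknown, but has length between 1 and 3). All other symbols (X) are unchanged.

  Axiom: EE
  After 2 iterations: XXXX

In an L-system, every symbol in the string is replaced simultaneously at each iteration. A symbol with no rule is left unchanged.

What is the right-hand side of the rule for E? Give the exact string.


Answer: XX

Derivation:
Trying E -> XX:
  Step 0: EE
  Step 1: XXXX
  Step 2: XXXX
Matches the given result.


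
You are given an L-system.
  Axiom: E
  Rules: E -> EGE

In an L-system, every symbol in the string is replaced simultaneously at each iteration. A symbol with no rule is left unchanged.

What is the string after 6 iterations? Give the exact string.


Step 0: E
Step 1: EGE
Step 2: EGEGEGE
Step 3: EGEGEGEGEGEGEGE
Step 4: EGEGEGEGEGEGEGEGEGEGEGEGEGEGEGE
Step 5: EGEGEGEGEGEGEGEGEGEGEGEGEGEGEGEGEGEGEGEGEGEGEGEGEGEGEGEGEGEGEGE
Step 6: EGEGEGEGEGEGEGEGEGEGEGEGEGEGEGEGEGEGEGEGEGEGEGEGEGEGEGEGEGEGEGEGEGEGEGEGEGEGEGEGEGEGEGEGEGEGEGEGEGEGEGEGEGEGEGEGEGEGEGEGEGEGEGE

Answer: EGEGEGEGEGEGEGEGEGEGEGEGEGEGEGEGEGEGEGEGEGEGEGEGEGEGEGEGEGEGEGEGEGEGEGEGEGEGEGEGEGEGEGEGEGEGEGEGEGEGEGEGEGEGEGEGEGEGEGEGEGEGEGE


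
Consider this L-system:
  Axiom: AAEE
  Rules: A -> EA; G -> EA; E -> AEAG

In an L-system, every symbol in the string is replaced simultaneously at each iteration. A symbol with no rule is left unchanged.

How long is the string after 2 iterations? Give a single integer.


Step 0: length = 4
Step 1: length = 12
Step 2: length = 32

Answer: 32


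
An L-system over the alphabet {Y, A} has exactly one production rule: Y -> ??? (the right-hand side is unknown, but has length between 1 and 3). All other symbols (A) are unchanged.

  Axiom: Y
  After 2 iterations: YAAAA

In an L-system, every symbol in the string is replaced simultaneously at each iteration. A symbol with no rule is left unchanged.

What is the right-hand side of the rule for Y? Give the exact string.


Answer: YAA

Derivation:
Trying Y -> YAA:
  Step 0: Y
  Step 1: YAA
  Step 2: YAAAA
Matches the given result.


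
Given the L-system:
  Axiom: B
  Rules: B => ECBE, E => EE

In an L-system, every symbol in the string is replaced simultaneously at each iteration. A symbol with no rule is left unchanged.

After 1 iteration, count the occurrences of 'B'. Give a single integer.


Answer: 1

Derivation:
Step 0: B  (1 'B')
Step 1: ECBE  (1 'B')


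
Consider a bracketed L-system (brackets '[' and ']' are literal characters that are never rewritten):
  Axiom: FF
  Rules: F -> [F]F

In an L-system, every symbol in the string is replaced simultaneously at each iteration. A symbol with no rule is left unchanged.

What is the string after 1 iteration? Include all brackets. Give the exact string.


Answer: [F]F[F]F

Derivation:
Step 0: FF
Step 1: [F]F[F]F


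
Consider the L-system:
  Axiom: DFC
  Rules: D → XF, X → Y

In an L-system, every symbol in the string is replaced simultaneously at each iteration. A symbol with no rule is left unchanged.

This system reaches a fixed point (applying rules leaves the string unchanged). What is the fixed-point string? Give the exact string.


Step 0: DFC
Step 1: XFFC
Step 2: YFFC
Step 3: YFFC  (unchanged — fixed point at step 2)

Answer: YFFC


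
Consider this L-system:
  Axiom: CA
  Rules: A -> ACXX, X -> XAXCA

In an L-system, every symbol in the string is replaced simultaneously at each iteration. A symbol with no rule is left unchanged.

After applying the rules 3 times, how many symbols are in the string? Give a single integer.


Answer: 55

Derivation:
Step 0: length = 2
Step 1: length = 5
Step 2: length = 16
Step 3: length = 55


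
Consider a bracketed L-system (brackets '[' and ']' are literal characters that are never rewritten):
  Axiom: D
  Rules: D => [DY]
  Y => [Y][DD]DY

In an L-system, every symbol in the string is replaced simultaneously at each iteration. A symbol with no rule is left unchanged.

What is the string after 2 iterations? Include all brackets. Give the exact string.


Step 0: D
Step 1: [DY]
Step 2: [[DY][Y][DD]DY]

Answer: [[DY][Y][DD]DY]


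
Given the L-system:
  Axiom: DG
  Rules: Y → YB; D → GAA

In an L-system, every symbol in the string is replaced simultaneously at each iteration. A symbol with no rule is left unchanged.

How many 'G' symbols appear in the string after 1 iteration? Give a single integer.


Answer: 2

Derivation:
Step 0: DG  (1 'G')
Step 1: GAAG  (2 'G')


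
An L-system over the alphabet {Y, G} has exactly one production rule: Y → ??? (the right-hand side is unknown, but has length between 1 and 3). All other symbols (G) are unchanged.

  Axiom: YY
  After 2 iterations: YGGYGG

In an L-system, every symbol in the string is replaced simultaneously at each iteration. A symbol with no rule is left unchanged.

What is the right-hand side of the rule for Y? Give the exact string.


Answer: YG

Derivation:
Trying Y → YG:
  Step 0: YY
  Step 1: YGYG
  Step 2: YGGYGG
Matches the given result.
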